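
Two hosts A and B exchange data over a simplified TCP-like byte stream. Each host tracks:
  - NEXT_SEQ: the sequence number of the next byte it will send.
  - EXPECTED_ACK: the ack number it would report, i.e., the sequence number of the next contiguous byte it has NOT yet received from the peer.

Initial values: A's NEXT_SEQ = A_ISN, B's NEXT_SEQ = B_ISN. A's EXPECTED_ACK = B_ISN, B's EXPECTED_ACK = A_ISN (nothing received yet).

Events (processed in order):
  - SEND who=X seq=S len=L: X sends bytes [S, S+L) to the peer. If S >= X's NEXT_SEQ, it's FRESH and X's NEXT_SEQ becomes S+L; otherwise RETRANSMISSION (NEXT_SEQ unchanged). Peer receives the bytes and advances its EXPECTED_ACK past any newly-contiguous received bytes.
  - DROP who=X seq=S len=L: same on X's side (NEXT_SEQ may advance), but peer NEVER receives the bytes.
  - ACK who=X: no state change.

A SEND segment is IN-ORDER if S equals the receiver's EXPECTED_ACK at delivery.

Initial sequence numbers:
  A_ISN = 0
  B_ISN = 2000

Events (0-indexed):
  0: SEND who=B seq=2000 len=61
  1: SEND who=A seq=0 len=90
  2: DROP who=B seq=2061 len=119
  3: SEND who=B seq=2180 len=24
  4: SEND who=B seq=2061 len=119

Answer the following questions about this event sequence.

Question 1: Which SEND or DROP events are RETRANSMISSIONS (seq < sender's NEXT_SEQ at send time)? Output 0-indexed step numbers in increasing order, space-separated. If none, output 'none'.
Answer: 4

Derivation:
Step 0: SEND seq=2000 -> fresh
Step 1: SEND seq=0 -> fresh
Step 2: DROP seq=2061 -> fresh
Step 3: SEND seq=2180 -> fresh
Step 4: SEND seq=2061 -> retransmit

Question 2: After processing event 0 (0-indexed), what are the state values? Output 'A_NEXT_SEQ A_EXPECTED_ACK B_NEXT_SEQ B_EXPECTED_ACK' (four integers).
After event 0: A_seq=0 A_ack=2061 B_seq=2061 B_ack=0

0 2061 2061 0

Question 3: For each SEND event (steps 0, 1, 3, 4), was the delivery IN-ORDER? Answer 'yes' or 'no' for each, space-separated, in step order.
Step 0: SEND seq=2000 -> in-order
Step 1: SEND seq=0 -> in-order
Step 3: SEND seq=2180 -> out-of-order
Step 4: SEND seq=2061 -> in-order

Answer: yes yes no yes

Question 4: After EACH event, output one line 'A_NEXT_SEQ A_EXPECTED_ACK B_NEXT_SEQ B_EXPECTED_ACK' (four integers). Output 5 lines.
0 2061 2061 0
90 2061 2061 90
90 2061 2180 90
90 2061 2204 90
90 2204 2204 90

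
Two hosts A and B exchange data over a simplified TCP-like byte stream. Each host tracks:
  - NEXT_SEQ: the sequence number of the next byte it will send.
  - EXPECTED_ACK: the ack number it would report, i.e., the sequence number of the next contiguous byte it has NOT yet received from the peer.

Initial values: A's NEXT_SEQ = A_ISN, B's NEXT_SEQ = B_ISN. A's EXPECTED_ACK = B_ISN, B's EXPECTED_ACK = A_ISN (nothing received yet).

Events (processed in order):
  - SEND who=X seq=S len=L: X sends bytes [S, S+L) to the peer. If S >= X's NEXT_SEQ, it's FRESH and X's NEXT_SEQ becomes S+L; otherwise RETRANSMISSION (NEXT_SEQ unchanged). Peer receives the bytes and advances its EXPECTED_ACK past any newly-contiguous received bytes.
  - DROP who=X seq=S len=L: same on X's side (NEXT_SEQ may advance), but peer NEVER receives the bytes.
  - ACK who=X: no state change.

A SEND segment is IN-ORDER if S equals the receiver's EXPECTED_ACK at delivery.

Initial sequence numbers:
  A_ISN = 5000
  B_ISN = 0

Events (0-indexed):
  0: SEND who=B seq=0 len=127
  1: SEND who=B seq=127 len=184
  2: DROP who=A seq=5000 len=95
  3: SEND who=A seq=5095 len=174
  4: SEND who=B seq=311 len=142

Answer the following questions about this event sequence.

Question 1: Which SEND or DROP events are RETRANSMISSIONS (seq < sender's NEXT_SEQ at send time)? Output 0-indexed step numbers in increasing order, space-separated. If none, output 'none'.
Answer: none

Derivation:
Step 0: SEND seq=0 -> fresh
Step 1: SEND seq=127 -> fresh
Step 2: DROP seq=5000 -> fresh
Step 3: SEND seq=5095 -> fresh
Step 4: SEND seq=311 -> fresh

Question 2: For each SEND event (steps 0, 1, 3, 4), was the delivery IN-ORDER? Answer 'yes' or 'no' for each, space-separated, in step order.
Answer: yes yes no yes

Derivation:
Step 0: SEND seq=0 -> in-order
Step 1: SEND seq=127 -> in-order
Step 3: SEND seq=5095 -> out-of-order
Step 4: SEND seq=311 -> in-order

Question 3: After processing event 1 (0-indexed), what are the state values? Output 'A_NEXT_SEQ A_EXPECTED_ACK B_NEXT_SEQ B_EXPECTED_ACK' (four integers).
After event 0: A_seq=5000 A_ack=127 B_seq=127 B_ack=5000
After event 1: A_seq=5000 A_ack=311 B_seq=311 B_ack=5000

5000 311 311 5000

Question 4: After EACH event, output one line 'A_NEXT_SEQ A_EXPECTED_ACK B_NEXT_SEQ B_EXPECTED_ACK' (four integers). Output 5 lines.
5000 127 127 5000
5000 311 311 5000
5095 311 311 5000
5269 311 311 5000
5269 453 453 5000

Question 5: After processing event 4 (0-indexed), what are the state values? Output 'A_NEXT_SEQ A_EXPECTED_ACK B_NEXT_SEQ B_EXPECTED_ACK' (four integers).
After event 0: A_seq=5000 A_ack=127 B_seq=127 B_ack=5000
After event 1: A_seq=5000 A_ack=311 B_seq=311 B_ack=5000
After event 2: A_seq=5095 A_ack=311 B_seq=311 B_ack=5000
After event 3: A_seq=5269 A_ack=311 B_seq=311 B_ack=5000
After event 4: A_seq=5269 A_ack=453 B_seq=453 B_ack=5000

5269 453 453 5000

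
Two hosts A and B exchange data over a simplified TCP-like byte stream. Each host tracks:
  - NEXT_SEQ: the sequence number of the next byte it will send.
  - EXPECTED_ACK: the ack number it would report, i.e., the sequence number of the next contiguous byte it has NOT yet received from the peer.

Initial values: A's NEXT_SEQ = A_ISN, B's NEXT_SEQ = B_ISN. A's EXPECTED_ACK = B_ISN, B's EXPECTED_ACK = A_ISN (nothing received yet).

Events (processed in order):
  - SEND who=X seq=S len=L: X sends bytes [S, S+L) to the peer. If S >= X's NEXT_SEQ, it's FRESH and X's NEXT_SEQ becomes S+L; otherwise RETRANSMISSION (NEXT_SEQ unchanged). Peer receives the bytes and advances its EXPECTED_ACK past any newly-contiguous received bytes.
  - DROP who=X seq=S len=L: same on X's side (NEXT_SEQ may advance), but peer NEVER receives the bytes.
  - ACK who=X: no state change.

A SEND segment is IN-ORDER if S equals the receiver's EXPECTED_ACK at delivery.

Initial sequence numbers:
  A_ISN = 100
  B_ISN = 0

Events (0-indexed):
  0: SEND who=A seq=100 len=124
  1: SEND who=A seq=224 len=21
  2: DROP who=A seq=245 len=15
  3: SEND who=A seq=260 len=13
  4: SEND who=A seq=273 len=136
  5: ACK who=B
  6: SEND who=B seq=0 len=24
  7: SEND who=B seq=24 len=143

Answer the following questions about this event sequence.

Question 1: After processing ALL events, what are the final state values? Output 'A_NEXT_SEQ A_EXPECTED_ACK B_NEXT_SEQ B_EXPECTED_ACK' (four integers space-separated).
Answer: 409 167 167 245

Derivation:
After event 0: A_seq=224 A_ack=0 B_seq=0 B_ack=224
After event 1: A_seq=245 A_ack=0 B_seq=0 B_ack=245
After event 2: A_seq=260 A_ack=0 B_seq=0 B_ack=245
After event 3: A_seq=273 A_ack=0 B_seq=0 B_ack=245
After event 4: A_seq=409 A_ack=0 B_seq=0 B_ack=245
After event 5: A_seq=409 A_ack=0 B_seq=0 B_ack=245
After event 6: A_seq=409 A_ack=24 B_seq=24 B_ack=245
After event 7: A_seq=409 A_ack=167 B_seq=167 B_ack=245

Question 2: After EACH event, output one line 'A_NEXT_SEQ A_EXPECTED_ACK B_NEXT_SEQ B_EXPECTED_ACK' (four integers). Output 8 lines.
224 0 0 224
245 0 0 245
260 0 0 245
273 0 0 245
409 0 0 245
409 0 0 245
409 24 24 245
409 167 167 245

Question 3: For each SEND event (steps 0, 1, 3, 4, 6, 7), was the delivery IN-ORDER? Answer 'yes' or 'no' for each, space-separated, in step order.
Step 0: SEND seq=100 -> in-order
Step 1: SEND seq=224 -> in-order
Step 3: SEND seq=260 -> out-of-order
Step 4: SEND seq=273 -> out-of-order
Step 6: SEND seq=0 -> in-order
Step 7: SEND seq=24 -> in-order

Answer: yes yes no no yes yes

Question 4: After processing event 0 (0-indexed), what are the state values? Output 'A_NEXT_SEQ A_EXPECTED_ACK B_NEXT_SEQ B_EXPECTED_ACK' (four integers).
After event 0: A_seq=224 A_ack=0 B_seq=0 B_ack=224

224 0 0 224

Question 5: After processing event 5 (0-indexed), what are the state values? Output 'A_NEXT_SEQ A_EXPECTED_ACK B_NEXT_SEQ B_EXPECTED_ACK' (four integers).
After event 0: A_seq=224 A_ack=0 B_seq=0 B_ack=224
After event 1: A_seq=245 A_ack=0 B_seq=0 B_ack=245
After event 2: A_seq=260 A_ack=0 B_seq=0 B_ack=245
After event 3: A_seq=273 A_ack=0 B_seq=0 B_ack=245
After event 4: A_seq=409 A_ack=0 B_seq=0 B_ack=245
After event 5: A_seq=409 A_ack=0 B_seq=0 B_ack=245

409 0 0 245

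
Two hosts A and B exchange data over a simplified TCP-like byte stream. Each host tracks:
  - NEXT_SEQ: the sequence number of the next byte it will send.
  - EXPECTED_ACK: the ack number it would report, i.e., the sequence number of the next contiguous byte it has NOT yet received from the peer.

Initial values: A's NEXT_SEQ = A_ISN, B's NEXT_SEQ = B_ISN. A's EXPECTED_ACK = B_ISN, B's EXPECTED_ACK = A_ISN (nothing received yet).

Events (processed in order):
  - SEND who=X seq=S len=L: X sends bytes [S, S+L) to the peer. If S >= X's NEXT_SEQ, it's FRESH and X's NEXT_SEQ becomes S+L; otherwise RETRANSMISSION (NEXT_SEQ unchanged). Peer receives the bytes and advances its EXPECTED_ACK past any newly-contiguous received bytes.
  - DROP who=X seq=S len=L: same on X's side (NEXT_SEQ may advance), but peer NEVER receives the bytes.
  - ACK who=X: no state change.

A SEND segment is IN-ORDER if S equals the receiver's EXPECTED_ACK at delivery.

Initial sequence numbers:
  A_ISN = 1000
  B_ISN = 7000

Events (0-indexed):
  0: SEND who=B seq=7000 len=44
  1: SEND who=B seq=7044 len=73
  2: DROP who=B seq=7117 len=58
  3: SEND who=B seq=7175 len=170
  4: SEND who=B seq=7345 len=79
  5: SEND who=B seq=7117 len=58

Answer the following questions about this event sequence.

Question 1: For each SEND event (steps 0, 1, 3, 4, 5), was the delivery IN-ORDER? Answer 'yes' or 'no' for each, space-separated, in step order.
Step 0: SEND seq=7000 -> in-order
Step 1: SEND seq=7044 -> in-order
Step 3: SEND seq=7175 -> out-of-order
Step 4: SEND seq=7345 -> out-of-order
Step 5: SEND seq=7117 -> in-order

Answer: yes yes no no yes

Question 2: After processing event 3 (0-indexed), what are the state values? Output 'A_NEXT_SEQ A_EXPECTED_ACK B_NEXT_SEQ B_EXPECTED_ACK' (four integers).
After event 0: A_seq=1000 A_ack=7044 B_seq=7044 B_ack=1000
After event 1: A_seq=1000 A_ack=7117 B_seq=7117 B_ack=1000
After event 2: A_seq=1000 A_ack=7117 B_seq=7175 B_ack=1000
After event 3: A_seq=1000 A_ack=7117 B_seq=7345 B_ack=1000

1000 7117 7345 1000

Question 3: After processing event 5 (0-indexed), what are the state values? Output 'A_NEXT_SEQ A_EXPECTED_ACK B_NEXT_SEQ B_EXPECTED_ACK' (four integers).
After event 0: A_seq=1000 A_ack=7044 B_seq=7044 B_ack=1000
After event 1: A_seq=1000 A_ack=7117 B_seq=7117 B_ack=1000
After event 2: A_seq=1000 A_ack=7117 B_seq=7175 B_ack=1000
After event 3: A_seq=1000 A_ack=7117 B_seq=7345 B_ack=1000
After event 4: A_seq=1000 A_ack=7117 B_seq=7424 B_ack=1000
After event 5: A_seq=1000 A_ack=7424 B_seq=7424 B_ack=1000

1000 7424 7424 1000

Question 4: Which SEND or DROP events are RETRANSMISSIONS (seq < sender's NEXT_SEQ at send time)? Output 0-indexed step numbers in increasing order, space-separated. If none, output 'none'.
Answer: 5

Derivation:
Step 0: SEND seq=7000 -> fresh
Step 1: SEND seq=7044 -> fresh
Step 2: DROP seq=7117 -> fresh
Step 3: SEND seq=7175 -> fresh
Step 4: SEND seq=7345 -> fresh
Step 5: SEND seq=7117 -> retransmit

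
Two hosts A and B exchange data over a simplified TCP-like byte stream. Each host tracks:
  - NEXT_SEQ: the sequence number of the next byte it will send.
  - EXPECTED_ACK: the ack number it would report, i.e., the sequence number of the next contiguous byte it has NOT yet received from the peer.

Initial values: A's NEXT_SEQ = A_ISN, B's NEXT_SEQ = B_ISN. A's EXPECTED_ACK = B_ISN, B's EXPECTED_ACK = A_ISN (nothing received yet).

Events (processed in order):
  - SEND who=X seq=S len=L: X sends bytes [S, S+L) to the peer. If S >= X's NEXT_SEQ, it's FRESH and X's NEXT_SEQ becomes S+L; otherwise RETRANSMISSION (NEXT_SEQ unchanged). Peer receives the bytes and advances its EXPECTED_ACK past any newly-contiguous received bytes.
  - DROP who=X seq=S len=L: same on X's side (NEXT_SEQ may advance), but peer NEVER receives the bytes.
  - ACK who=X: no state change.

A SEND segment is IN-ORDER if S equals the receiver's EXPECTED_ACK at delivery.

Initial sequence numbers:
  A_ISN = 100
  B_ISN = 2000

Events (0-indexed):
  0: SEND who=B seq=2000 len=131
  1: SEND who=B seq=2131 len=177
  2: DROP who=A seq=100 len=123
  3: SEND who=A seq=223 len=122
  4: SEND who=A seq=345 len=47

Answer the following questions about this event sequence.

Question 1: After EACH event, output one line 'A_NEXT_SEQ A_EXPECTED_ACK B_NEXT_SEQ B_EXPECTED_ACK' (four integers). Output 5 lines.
100 2131 2131 100
100 2308 2308 100
223 2308 2308 100
345 2308 2308 100
392 2308 2308 100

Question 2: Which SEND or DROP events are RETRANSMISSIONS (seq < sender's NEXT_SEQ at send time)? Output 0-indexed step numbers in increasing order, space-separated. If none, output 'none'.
Step 0: SEND seq=2000 -> fresh
Step 1: SEND seq=2131 -> fresh
Step 2: DROP seq=100 -> fresh
Step 3: SEND seq=223 -> fresh
Step 4: SEND seq=345 -> fresh

Answer: none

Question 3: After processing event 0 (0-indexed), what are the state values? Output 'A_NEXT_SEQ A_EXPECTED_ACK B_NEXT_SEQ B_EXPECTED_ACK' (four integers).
After event 0: A_seq=100 A_ack=2131 B_seq=2131 B_ack=100

100 2131 2131 100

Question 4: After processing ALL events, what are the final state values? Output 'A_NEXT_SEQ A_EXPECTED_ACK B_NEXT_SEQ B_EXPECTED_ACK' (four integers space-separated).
After event 0: A_seq=100 A_ack=2131 B_seq=2131 B_ack=100
After event 1: A_seq=100 A_ack=2308 B_seq=2308 B_ack=100
After event 2: A_seq=223 A_ack=2308 B_seq=2308 B_ack=100
After event 3: A_seq=345 A_ack=2308 B_seq=2308 B_ack=100
After event 4: A_seq=392 A_ack=2308 B_seq=2308 B_ack=100

Answer: 392 2308 2308 100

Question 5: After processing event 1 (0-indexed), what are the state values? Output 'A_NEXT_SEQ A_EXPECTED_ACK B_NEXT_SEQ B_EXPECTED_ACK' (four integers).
After event 0: A_seq=100 A_ack=2131 B_seq=2131 B_ack=100
After event 1: A_seq=100 A_ack=2308 B_seq=2308 B_ack=100

100 2308 2308 100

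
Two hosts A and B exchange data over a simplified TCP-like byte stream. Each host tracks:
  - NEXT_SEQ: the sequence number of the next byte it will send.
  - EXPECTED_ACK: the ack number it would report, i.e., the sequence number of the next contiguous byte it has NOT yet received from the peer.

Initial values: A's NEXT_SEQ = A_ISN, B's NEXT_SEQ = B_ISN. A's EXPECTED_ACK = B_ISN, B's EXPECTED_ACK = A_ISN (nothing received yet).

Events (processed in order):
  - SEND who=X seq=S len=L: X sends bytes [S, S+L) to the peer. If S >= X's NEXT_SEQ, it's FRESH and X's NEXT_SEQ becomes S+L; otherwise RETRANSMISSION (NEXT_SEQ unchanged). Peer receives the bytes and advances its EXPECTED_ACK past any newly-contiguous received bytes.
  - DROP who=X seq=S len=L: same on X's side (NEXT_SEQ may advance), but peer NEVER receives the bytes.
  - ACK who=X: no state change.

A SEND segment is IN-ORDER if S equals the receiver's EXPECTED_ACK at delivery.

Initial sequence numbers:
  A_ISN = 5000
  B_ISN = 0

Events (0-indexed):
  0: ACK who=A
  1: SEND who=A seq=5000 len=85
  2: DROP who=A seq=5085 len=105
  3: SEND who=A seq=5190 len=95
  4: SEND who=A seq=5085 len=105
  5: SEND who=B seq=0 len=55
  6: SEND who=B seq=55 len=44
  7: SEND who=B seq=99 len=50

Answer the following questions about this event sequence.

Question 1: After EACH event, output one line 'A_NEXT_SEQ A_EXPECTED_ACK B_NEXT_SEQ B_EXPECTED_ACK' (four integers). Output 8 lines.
5000 0 0 5000
5085 0 0 5085
5190 0 0 5085
5285 0 0 5085
5285 0 0 5285
5285 55 55 5285
5285 99 99 5285
5285 149 149 5285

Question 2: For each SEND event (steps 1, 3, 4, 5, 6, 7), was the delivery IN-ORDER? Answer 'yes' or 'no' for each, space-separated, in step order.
Answer: yes no yes yes yes yes

Derivation:
Step 1: SEND seq=5000 -> in-order
Step 3: SEND seq=5190 -> out-of-order
Step 4: SEND seq=5085 -> in-order
Step 5: SEND seq=0 -> in-order
Step 6: SEND seq=55 -> in-order
Step 7: SEND seq=99 -> in-order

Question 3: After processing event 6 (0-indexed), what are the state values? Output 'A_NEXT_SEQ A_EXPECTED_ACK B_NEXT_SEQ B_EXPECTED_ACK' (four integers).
After event 0: A_seq=5000 A_ack=0 B_seq=0 B_ack=5000
After event 1: A_seq=5085 A_ack=0 B_seq=0 B_ack=5085
After event 2: A_seq=5190 A_ack=0 B_seq=0 B_ack=5085
After event 3: A_seq=5285 A_ack=0 B_seq=0 B_ack=5085
After event 4: A_seq=5285 A_ack=0 B_seq=0 B_ack=5285
After event 5: A_seq=5285 A_ack=55 B_seq=55 B_ack=5285
After event 6: A_seq=5285 A_ack=99 B_seq=99 B_ack=5285

5285 99 99 5285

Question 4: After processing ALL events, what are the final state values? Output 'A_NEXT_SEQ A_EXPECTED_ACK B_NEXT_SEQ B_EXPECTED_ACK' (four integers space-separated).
Answer: 5285 149 149 5285

Derivation:
After event 0: A_seq=5000 A_ack=0 B_seq=0 B_ack=5000
After event 1: A_seq=5085 A_ack=0 B_seq=0 B_ack=5085
After event 2: A_seq=5190 A_ack=0 B_seq=0 B_ack=5085
After event 3: A_seq=5285 A_ack=0 B_seq=0 B_ack=5085
After event 4: A_seq=5285 A_ack=0 B_seq=0 B_ack=5285
After event 5: A_seq=5285 A_ack=55 B_seq=55 B_ack=5285
After event 6: A_seq=5285 A_ack=99 B_seq=99 B_ack=5285
After event 7: A_seq=5285 A_ack=149 B_seq=149 B_ack=5285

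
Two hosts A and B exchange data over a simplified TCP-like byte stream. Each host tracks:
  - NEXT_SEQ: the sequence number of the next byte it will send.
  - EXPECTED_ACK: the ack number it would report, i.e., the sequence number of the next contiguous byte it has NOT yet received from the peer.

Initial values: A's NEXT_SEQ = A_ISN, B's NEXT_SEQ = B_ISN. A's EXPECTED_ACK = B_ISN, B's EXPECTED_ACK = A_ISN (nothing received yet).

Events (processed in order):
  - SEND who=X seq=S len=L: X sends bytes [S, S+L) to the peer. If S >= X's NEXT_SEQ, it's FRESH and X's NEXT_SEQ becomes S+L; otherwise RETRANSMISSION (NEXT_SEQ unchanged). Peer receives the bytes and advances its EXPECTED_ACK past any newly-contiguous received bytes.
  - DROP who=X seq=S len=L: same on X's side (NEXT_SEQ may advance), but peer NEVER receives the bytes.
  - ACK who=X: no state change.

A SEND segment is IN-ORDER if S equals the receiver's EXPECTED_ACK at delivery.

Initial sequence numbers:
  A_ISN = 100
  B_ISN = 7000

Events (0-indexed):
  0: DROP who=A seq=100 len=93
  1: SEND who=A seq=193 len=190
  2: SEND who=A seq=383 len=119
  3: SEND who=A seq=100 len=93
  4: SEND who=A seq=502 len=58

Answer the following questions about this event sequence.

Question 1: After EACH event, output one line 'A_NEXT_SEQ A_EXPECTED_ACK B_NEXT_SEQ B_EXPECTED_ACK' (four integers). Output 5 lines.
193 7000 7000 100
383 7000 7000 100
502 7000 7000 100
502 7000 7000 502
560 7000 7000 560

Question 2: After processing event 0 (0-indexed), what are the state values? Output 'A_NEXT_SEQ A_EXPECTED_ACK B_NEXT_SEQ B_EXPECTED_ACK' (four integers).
After event 0: A_seq=193 A_ack=7000 B_seq=7000 B_ack=100

193 7000 7000 100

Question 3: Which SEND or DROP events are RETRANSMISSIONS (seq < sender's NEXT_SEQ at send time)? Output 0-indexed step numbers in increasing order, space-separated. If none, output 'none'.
Step 0: DROP seq=100 -> fresh
Step 1: SEND seq=193 -> fresh
Step 2: SEND seq=383 -> fresh
Step 3: SEND seq=100 -> retransmit
Step 4: SEND seq=502 -> fresh

Answer: 3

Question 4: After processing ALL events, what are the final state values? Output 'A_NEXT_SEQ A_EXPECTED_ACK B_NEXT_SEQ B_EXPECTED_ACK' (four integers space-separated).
Answer: 560 7000 7000 560

Derivation:
After event 0: A_seq=193 A_ack=7000 B_seq=7000 B_ack=100
After event 1: A_seq=383 A_ack=7000 B_seq=7000 B_ack=100
After event 2: A_seq=502 A_ack=7000 B_seq=7000 B_ack=100
After event 3: A_seq=502 A_ack=7000 B_seq=7000 B_ack=502
After event 4: A_seq=560 A_ack=7000 B_seq=7000 B_ack=560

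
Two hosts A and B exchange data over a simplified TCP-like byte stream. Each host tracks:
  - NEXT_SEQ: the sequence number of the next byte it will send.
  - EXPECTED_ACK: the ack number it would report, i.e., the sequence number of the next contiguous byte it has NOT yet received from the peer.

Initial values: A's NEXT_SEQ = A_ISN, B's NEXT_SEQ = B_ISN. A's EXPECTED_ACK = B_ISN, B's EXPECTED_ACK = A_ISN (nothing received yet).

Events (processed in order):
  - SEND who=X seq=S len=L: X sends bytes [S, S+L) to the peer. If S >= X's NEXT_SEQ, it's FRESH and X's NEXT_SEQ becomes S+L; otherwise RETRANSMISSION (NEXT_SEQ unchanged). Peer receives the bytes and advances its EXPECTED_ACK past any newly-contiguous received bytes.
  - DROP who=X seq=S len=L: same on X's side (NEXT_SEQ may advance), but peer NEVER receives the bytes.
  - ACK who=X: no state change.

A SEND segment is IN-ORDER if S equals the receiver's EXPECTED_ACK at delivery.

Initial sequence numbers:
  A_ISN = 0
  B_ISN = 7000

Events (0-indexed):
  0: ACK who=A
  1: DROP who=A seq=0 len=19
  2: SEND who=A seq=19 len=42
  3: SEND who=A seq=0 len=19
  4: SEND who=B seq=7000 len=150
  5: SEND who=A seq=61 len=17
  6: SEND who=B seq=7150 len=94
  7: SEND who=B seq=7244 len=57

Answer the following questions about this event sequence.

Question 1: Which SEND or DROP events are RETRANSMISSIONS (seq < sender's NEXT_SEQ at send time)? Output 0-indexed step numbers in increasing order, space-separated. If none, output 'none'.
Answer: 3

Derivation:
Step 1: DROP seq=0 -> fresh
Step 2: SEND seq=19 -> fresh
Step 3: SEND seq=0 -> retransmit
Step 4: SEND seq=7000 -> fresh
Step 5: SEND seq=61 -> fresh
Step 6: SEND seq=7150 -> fresh
Step 7: SEND seq=7244 -> fresh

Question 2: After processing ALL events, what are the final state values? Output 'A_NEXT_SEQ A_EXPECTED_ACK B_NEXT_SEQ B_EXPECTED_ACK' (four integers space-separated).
After event 0: A_seq=0 A_ack=7000 B_seq=7000 B_ack=0
After event 1: A_seq=19 A_ack=7000 B_seq=7000 B_ack=0
After event 2: A_seq=61 A_ack=7000 B_seq=7000 B_ack=0
After event 3: A_seq=61 A_ack=7000 B_seq=7000 B_ack=61
After event 4: A_seq=61 A_ack=7150 B_seq=7150 B_ack=61
After event 5: A_seq=78 A_ack=7150 B_seq=7150 B_ack=78
After event 6: A_seq=78 A_ack=7244 B_seq=7244 B_ack=78
After event 7: A_seq=78 A_ack=7301 B_seq=7301 B_ack=78

Answer: 78 7301 7301 78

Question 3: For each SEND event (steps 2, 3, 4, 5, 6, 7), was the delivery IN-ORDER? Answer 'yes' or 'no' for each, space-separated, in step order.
Step 2: SEND seq=19 -> out-of-order
Step 3: SEND seq=0 -> in-order
Step 4: SEND seq=7000 -> in-order
Step 5: SEND seq=61 -> in-order
Step 6: SEND seq=7150 -> in-order
Step 7: SEND seq=7244 -> in-order

Answer: no yes yes yes yes yes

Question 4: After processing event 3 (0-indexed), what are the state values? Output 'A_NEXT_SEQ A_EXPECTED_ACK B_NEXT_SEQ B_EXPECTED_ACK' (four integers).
After event 0: A_seq=0 A_ack=7000 B_seq=7000 B_ack=0
After event 1: A_seq=19 A_ack=7000 B_seq=7000 B_ack=0
After event 2: A_seq=61 A_ack=7000 B_seq=7000 B_ack=0
After event 3: A_seq=61 A_ack=7000 B_seq=7000 B_ack=61

61 7000 7000 61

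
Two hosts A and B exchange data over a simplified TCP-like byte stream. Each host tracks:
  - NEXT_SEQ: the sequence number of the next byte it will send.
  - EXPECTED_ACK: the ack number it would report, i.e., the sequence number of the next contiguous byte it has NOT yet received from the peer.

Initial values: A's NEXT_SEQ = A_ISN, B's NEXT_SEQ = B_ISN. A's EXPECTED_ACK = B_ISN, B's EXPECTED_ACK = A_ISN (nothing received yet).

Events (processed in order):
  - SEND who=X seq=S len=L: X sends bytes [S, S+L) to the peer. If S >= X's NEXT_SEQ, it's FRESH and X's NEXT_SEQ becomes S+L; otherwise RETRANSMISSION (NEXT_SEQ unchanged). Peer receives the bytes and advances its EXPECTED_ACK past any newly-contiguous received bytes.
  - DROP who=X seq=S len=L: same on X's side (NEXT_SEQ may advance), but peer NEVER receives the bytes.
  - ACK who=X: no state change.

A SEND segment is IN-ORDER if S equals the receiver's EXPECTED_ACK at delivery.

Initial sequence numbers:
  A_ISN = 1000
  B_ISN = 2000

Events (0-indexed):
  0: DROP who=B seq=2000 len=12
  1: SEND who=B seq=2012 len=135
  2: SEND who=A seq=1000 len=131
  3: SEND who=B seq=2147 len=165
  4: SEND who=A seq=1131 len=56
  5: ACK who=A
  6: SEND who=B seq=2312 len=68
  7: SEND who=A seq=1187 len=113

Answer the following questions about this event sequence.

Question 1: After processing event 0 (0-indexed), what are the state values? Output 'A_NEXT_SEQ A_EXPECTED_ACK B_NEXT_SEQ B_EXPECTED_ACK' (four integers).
After event 0: A_seq=1000 A_ack=2000 B_seq=2012 B_ack=1000

1000 2000 2012 1000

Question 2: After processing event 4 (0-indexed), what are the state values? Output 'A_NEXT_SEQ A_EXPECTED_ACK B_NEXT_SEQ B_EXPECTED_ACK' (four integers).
After event 0: A_seq=1000 A_ack=2000 B_seq=2012 B_ack=1000
After event 1: A_seq=1000 A_ack=2000 B_seq=2147 B_ack=1000
After event 2: A_seq=1131 A_ack=2000 B_seq=2147 B_ack=1131
After event 3: A_seq=1131 A_ack=2000 B_seq=2312 B_ack=1131
After event 4: A_seq=1187 A_ack=2000 B_seq=2312 B_ack=1187

1187 2000 2312 1187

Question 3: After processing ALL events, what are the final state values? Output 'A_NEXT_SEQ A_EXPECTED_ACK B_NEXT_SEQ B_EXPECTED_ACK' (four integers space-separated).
Answer: 1300 2000 2380 1300

Derivation:
After event 0: A_seq=1000 A_ack=2000 B_seq=2012 B_ack=1000
After event 1: A_seq=1000 A_ack=2000 B_seq=2147 B_ack=1000
After event 2: A_seq=1131 A_ack=2000 B_seq=2147 B_ack=1131
After event 3: A_seq=1131 A_ack=2000 B_seq=2312 B_ack=1131
After event 4: A_seq=1187 A_ack=2000 B_seq=2312 B_ack=1187
After event 5: A_seq=1187 A_ack=2000 B_seq=2312 B_ack=1187
After event 6: A_seq=1187 A_ack=2000 B_seq=2380 B_ack=1187
After event 7: A_seq=1300 A_ack=2000 B_seq=2380 B_ack=1300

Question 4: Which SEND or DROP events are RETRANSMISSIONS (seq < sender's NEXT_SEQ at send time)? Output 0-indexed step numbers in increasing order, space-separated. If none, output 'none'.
Step 0: DROP seq=2000 -> fresh
Step 1: SEND seq=2012 -> fresh
Step 2: SEND seq=1000 -> fresh
Step 3: SEND seq=2147 -> fresh
Step 4: SEND seq=1131 -> fresh
Step 6: SEND seq=2312 -> fresh
Step 7: SEND seq=1187 -> fresh

Answer: none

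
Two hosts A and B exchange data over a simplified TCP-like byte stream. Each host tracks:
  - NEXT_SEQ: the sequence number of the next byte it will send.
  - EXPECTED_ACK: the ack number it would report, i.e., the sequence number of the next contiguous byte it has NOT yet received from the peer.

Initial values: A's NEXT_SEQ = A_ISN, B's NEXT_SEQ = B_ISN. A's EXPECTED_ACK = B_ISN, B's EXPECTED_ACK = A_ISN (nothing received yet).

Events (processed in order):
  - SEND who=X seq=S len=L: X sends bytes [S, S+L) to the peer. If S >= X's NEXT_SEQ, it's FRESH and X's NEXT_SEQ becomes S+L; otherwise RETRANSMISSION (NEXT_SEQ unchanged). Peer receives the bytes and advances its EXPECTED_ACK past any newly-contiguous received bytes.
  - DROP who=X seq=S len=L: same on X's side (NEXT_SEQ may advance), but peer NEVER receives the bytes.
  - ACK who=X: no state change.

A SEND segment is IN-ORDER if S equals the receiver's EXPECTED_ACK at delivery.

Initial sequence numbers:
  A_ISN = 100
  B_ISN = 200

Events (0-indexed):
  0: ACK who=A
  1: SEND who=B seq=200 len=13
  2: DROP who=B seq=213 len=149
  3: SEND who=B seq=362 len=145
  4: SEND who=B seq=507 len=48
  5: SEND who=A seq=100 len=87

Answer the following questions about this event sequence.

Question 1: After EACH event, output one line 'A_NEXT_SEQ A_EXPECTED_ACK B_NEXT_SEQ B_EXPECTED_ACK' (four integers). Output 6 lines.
100 200 200 100
100 213 213 100
100 213 362 100
100 213 507 100
100 213 555 100
187 213 555 187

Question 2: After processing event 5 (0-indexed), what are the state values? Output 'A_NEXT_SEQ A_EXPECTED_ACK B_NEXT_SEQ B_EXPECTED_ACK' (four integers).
After event 0: A_seq=100 A_ack=200 B_seq=200 B_ack=100
After event 1: A_seq=100 A_ack=213 B_seq=213 B_ack=100
After event 2: A_seq=100 A_ack=213 B_seq=362 B_ack=100
After event 3: A_seq=100 A_ack=213 B_seq=507 B_ack=100
After event 4: A_seq=100 A_ack=213 B_seq=555 B_ack=100
After event 5: A_seq=187 A_ack=213 B_seq=555 B_ack=187

187 213 555 187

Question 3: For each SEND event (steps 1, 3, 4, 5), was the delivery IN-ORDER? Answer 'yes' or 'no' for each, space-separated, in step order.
Answer: yes no no yes

Derivation:
Step 1: SEND seq=200 -> in-order
Step 3: SEND seq=362 -> out-of-order
Step 4: SEND seq=507 -> out-of-order
Step 5: SEND seq=100 -> in-order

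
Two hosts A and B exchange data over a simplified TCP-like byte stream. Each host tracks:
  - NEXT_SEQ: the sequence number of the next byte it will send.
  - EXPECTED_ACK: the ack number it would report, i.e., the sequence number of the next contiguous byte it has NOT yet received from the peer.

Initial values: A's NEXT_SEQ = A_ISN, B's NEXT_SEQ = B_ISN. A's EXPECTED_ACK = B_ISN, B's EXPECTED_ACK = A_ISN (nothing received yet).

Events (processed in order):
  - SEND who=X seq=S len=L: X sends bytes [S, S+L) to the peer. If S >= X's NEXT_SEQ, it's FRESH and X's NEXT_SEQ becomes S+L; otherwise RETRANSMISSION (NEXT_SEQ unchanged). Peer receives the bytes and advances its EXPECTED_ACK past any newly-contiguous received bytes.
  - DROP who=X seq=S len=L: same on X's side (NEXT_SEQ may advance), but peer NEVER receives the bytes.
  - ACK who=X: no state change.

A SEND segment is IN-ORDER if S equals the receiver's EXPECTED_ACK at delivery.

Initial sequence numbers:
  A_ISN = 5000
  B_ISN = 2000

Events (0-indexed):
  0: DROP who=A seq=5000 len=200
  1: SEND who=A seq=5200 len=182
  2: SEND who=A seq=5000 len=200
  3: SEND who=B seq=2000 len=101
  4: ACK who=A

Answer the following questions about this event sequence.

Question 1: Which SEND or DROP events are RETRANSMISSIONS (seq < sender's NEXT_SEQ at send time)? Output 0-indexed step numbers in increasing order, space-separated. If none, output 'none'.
Step 0: DROP seq=5000 -> fresh
Step 1: SEND seq=5200 -> fresh
Step 2: SEND seq=5000 -> retransmit
Step 3: SEND seq=2000 -> fresh

Answer: 2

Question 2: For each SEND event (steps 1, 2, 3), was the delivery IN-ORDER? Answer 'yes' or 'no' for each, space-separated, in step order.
Answer: no yes yes

Derivation:
Step 1: SEND seq=5200 -> out-of-order
Step 2: SEND seq=5000 -> in-order
Step 3: SEND seq=2000 -> in-order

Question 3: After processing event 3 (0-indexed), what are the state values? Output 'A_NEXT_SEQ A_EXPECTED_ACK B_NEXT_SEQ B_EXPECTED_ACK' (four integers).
After event 0: A_seq=5200 A_ack=2000 B_seq=2000 B_ack=5000
After event 1: A_seq=5382 A_ack=2000 B_seq=2000 B_ack=5000
After event 2: A_seq=5382 A_ack=2000 B_seq=2000 B_ack=5382
After event 3: A_seq=5382 A_ack=2101 B_seq=2101 B_ack=5382

5382 2101 2101 5382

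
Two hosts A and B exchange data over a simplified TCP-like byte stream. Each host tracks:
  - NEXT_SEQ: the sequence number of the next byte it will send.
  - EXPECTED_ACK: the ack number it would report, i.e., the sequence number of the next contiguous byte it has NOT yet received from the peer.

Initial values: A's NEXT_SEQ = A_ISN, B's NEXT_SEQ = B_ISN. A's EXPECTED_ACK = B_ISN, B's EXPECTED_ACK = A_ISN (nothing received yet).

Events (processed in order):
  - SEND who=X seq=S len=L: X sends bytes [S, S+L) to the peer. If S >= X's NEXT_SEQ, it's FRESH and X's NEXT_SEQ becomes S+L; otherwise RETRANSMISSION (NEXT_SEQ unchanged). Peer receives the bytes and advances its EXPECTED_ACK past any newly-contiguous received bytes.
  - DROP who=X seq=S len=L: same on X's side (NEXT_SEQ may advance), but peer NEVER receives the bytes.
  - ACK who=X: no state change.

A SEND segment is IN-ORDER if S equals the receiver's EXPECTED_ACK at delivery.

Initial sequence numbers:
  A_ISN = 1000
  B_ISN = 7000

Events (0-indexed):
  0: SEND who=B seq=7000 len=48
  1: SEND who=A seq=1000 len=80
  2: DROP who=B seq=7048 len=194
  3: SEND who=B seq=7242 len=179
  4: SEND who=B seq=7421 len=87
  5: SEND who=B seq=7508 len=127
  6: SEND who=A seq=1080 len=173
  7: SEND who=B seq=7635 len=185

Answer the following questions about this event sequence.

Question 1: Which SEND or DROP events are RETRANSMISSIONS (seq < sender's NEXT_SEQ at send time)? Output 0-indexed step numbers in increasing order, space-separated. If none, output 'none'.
Answer: none

Derivation:
Step 0: SEND seq=7000 -> fresh
Step 1: SEND seq=1000 -> fresh
Step 2: DROP seq=7048 -> fresh
Step 3: SEND seq=7242 -> fresh
Step 4: SEND seq=7421 -> fresh
Step 5: SEND seq=7508 -> fresh
Step 6: SEND seq=1080 -> fresh
Step 7: SEND seq=7635 -> fresh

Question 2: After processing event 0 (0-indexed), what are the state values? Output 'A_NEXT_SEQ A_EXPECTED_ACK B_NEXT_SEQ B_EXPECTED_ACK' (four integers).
After event 0: A_seq=1000 A_ack=7048 B_seq=7048 B_ack=1000

1000 7048 7048 1000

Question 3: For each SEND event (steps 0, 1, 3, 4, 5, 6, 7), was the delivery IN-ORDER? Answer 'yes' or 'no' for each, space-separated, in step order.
Step 0: SEND seq=7000 -> in-order
Step 1: SEND seq=1000 -> in-order
Step 3: SEND seq=7242 -> out-of-order
Step 4: SEND seq=7421 -> out-of-order
Step 5: SEND seq=7508 -> out-of-order
Step 6: SEND seq=1080 -> in-order
Step 7: SEND seq=7635 -> out-of-order

Answer: yes yes no no no yes no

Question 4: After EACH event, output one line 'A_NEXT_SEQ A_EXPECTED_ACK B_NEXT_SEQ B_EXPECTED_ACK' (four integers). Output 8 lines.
1000 7048 7048 1000
1080 7048 7048 1080
1080 7048 7242 1080
1080 7048 7421 1080
1080 7048 7508 1080
1080 7048 7635 1080
1253 7048 7635 1253
1253 7048 7820 1253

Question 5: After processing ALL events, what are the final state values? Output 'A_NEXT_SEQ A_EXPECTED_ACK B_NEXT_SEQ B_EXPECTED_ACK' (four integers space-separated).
After event 0: A_seq=1000 A_ack=7048 B_seq=7048 B_ack=1000
After event 1: A_seq=1080 A_ack=7048 B_seq=7048 B_ack=1080
After event 2: A_seq=1080 A_ack=7048 B_seq=7242 B_ack=1080
After event 3: A_seq=1080 A_ack=7048 B_seq=7421 B_ack=1080
After event 4: A_seq=1080 A_ack=7048 B_seq=7508 B_ack=1080
After event 5: A_seq=1080 A_ack=7048 B_seq=7635 B_ack=1080
After event 6: A_seq=1253 A_ack=7048 B_seq=7635 B_ack=1253
After event 7: A_seq=1253 A_ack=7048 B_seq=7820 B_ack=1253

Answer: 1253 7048 7820 1253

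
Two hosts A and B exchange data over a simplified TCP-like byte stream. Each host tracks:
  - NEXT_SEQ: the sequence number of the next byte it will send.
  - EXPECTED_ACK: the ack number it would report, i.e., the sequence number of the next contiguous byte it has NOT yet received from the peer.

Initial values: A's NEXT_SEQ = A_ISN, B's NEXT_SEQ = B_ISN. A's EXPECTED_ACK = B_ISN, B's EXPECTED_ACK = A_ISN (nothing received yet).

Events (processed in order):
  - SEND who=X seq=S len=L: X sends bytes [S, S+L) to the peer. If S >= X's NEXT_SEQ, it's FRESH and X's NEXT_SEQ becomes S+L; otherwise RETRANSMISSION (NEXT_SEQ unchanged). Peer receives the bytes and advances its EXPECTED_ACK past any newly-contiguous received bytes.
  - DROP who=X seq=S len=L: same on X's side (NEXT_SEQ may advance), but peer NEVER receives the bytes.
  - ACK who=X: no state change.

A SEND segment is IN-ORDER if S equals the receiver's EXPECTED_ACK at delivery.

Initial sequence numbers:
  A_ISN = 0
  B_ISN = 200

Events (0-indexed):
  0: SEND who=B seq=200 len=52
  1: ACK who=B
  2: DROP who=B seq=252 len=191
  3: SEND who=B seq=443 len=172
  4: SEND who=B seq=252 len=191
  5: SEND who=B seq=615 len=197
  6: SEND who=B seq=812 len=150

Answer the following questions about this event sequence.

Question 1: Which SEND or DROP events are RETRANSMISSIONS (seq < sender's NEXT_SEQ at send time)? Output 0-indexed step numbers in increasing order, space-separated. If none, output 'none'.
Step 0: SEND seq=200 -> fresh
Step 2: DROP seq=252 -> fresh
Step 3: SEND seq=443 -> fresh
Step 4: SEND seq=252 -> retransmit
Step 5: SEND seq=615 -> fresh
Step 6: SEND seq=812 -> fresh

Answer: 4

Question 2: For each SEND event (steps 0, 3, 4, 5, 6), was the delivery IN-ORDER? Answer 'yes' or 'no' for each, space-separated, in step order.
Answer: yes no yes yes yes

Derivation:
Step 0: SEND seq=200 -> in-order
Step 3: SEND seq=443 -> out-of-order
Step 4: SEND seq=252 -> in-order
Step 5: SEND seq=615 -> in-order
Step 6: SEND seq=812 -> in-order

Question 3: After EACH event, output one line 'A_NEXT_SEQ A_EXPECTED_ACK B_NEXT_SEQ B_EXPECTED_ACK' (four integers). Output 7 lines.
0 252 252 0
0 252 252 0
0 252 443 0
0 252 615 0
0 615 615 0
0 812 812 0
0 962 962 0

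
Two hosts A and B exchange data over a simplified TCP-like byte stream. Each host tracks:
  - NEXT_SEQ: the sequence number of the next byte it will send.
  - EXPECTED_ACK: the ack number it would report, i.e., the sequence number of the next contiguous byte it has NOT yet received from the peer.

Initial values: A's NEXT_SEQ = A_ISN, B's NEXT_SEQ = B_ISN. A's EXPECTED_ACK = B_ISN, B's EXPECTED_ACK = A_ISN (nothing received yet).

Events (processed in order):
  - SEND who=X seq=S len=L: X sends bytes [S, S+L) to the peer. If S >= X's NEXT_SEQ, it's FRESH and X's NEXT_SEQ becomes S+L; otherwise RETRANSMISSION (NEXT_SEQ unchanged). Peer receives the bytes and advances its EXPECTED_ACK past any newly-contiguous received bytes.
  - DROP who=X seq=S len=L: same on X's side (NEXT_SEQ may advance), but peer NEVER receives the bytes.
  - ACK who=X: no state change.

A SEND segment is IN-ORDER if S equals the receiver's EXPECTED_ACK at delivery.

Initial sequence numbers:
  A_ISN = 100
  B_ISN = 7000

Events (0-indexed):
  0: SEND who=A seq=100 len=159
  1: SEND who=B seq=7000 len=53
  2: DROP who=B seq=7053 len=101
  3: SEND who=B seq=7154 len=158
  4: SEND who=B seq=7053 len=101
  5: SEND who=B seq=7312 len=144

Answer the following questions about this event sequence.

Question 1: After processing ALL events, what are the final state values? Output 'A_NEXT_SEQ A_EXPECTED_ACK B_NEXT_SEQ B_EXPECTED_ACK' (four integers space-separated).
Answer: 259 7456 7456 259

Derivation:
After event 0: A_seq=259 A_ack=7000 B_seq=7000 B_ack=259
After event 1: A_seq=259 A_ack=7053 B_seq=7053 B_ack=259
After event 2: A_seq=259 A_ack=7053 B_seq=7154 B_ack=259
After event 3: A_seq=259 A_ack=7053 B_seq=7312 B_ack=259
After event 4: A_seq=259 A_ack=7312 B_seq=7312 B_ack=259
After event 5: A_seq=259 A_ack=7456 B_seq=7456 B_ack=259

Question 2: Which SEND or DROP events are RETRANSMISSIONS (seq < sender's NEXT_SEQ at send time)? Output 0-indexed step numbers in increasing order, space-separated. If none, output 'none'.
Step 0: SEND seq=100 -> fresh
Step 1: SEND seq=7000 -> fresh
Step 2: DROP seq=7053 -> fresh
Step 3: SEND seq=7154 -> fresh
Step 4: SEND seq=7053 -> retransmit
Step 5: SEND seq=7312 -> fresh

Answer: 4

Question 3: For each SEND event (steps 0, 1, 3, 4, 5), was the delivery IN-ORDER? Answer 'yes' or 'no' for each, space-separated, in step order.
Step 0: SEND seq=100 -> in-order
Step 1: SEND seq=7000 -> in-order
Step 3: SEND seq=7154 -> out-of-order
Step 4: SEND seq=7053 -> in-order
Step 5: SEND seq=7312 -> in-order

Answer: yes yes no yes yes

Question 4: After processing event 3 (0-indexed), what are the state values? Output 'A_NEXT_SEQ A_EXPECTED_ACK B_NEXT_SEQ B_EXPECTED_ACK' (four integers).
After event 0: A_seq=259 A_ack=7000 B_seq=7000 B_ack=259
After event 1: A_seq=259 A_ack=7053 B_seq=7053 B_ack=259
After event 2: A_seq=259 A_ack=7053 B_seq=7154 B_ack=259
After event 3: A_seq=259 A_ack=7053 B_seq=7312 B_ack=259

259 7053 7312 259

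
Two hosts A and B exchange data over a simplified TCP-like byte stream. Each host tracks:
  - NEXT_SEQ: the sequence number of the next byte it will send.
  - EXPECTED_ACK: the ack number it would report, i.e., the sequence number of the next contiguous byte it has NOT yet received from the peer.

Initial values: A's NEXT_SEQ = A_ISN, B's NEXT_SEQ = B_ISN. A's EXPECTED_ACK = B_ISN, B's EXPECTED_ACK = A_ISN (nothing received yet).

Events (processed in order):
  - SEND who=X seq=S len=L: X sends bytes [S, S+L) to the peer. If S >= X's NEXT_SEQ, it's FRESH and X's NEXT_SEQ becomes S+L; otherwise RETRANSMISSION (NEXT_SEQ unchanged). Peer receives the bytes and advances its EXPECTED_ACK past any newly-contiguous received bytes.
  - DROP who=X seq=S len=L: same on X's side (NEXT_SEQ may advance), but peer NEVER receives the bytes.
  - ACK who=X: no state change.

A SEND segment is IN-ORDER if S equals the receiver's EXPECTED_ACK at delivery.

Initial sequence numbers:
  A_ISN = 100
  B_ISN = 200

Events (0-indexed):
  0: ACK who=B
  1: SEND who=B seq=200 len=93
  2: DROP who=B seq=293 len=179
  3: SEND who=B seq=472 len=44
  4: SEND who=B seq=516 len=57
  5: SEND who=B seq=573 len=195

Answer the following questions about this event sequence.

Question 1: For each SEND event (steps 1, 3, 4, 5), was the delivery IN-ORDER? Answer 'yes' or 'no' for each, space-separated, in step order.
Answer: yes no no no

Derivation:
Step 1: SEND seq=200 -> in-order
Step 3: SEND seq=472 -> out-of-order
Step 4: SEND seq=516 -> out-of-order
Step 5: SEND seq=573 -> out-of-order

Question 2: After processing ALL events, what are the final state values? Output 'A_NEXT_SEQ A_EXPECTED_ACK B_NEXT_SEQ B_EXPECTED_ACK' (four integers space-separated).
Answer: 100 293 768 100

Derivation:
After event 0: A_seq=100 A_ack=200 B_seq=200 B_ack=100
After event 1: A_seq=100 A_ack=293 B_seq=293 B_ack=100
After event 2: A_seq=100 A_ack=293 B_seq=472 B_ack=100
After event 3: A_seq=100 A_ack=293 B_seq=516 B_ack=100
After event 4: A_seq=100 A_ack=293 B_seq=573 B_ack=100
After event 5: A_seq=100 A_ack=293 B_seq=768 B_ack=100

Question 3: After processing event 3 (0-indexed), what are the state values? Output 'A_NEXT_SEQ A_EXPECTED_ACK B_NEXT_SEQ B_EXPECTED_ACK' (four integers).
After event 0: A_seq=100 A_ack=200 B_seq=200 B_ack=100
After event 1: A_seq=100 A_ack=293 B_seq=293 B_ack=100
After event 2: A_seq=100 A_ack=293 B_seq=472 B_ack=100
After event 3: A_seq=100 A_ack=293 B_seq=516 B_ack=100

100 293 516 100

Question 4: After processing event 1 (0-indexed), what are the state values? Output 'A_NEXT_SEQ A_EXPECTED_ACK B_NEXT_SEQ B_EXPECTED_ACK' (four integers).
After event 0: A_seq=100 A_ack=200 B_seq=200 B_ack=100
After event 1: A_seq=100 A_ack=293 B_seq=293 B_ack=100

100 293 293 100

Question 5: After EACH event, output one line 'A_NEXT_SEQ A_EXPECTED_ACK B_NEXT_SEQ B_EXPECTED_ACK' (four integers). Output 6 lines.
100 200 200 100
100 293 293 100
100 293 472 100
100 293 516 100
100 293 573 100
100 293 768 100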